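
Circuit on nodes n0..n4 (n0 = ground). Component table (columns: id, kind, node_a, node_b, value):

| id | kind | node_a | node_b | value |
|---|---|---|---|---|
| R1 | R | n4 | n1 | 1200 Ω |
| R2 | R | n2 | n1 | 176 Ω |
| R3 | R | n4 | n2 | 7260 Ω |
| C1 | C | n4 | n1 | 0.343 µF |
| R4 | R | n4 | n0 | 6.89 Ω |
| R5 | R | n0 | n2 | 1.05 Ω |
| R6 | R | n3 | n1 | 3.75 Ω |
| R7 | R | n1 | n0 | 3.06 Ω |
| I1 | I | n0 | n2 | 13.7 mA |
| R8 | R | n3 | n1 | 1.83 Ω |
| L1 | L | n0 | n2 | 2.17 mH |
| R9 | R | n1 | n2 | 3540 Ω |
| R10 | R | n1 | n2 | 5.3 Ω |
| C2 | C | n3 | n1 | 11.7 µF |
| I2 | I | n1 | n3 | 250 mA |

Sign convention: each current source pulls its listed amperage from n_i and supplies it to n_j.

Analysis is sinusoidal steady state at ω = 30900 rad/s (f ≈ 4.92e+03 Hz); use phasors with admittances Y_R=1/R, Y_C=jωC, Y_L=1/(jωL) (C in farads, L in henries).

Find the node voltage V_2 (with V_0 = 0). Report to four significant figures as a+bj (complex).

Element admittances at ω=30900 rad/s:
  Y(R1) = 0.0008333+0.000j S between n4,n1
  Y(R2) = 0.005682+0.000j S between n2,n1
  Y(R3) = 0.0001377+0.000j S between n4,n2
  Y(C1) = 0.000+0.01060j S between n4,n1
  Y(R4) = 0.1451+0.000j S between n4,n0
  Y(R5) = 0.9524+0.000j S between n0,n2
  Y(R6) = 0.2667+0.000j S between n3,n1
  Y(R7) = 0.3268+0.000j S between n1,n0
  I1: injects 0.0137 A into n2 (from n0)
  Y(R8) = 0.5464+0.000j S between n3,n1
  Y(L1) = 0.000-0.01491j S between n0,n2
  Y(R9) = 0.0002825+0.000j S between n1,n2
  Y(R10) = 0.1887+0.000j S between n1,n2
  Y(C2) = 0.000+0.3615j S between n3,n1
  I2: injects 0.25 A into n3 (from n1)
Assemble and solve the 4×4 MNA system:
  V(n1)=0.004742-3.479e-05j  V(n2)=0.01275+0.0001598j  V(n3)=0.2615-0.1142j  V(n4)=6.619e-05+0.0003392j

0.01275+0.0001598j V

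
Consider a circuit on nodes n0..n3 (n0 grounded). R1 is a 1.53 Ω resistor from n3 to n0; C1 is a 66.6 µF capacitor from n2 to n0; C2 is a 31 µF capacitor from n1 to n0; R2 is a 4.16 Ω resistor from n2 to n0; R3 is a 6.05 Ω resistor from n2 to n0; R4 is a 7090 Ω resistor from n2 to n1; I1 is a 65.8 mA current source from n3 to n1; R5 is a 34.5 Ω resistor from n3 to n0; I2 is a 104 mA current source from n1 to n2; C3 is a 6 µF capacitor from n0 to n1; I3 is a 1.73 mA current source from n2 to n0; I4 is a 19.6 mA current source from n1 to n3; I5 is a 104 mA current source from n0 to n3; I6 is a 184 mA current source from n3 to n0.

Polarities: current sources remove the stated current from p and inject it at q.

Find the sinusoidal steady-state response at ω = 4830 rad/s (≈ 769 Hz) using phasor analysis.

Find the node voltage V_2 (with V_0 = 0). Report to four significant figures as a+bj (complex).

Element admittances at ω=4830 rad/s:
  Y(R1) = 0.6536+0.000j S between n3,n0
  Y(C1) = 0.000+0.3217j S between n2,n0
  Y(C2) = 0.000+0.1497j S between n1,n0
  Y(R2) = 0.2404+0.000j S between n2,n0
  Y(R3) = 0.1653+0.000j S between n2,n0
  Y(R4) = 0.0001410+0.000j S between n2,n1
  I1: injects 0.0658 A into n1 (from n3)
  Y(R5) = 0.02899+0.000j S between n3,n0
  I2: injects 0.104 A into n2 (from n1)
  Y(C3) = 0.000+0.02898j S between n0,n1
  I3: injects 0.00173 A into n0 (from n2)
  I4: injects 0.0196 A into n3 (from n1)
  I5: injects 0.104 A into n3 (from n0)
  I6: injects 0.184 A into n0 (from n3)
Assemble and solve the 3×3 MNA system:
  V(n1)=-0.0003519+0.3233j  V(n2)=0.1548-0.1226j  V(n3)=-0.1849+0.000j

0.1548-0.1226j V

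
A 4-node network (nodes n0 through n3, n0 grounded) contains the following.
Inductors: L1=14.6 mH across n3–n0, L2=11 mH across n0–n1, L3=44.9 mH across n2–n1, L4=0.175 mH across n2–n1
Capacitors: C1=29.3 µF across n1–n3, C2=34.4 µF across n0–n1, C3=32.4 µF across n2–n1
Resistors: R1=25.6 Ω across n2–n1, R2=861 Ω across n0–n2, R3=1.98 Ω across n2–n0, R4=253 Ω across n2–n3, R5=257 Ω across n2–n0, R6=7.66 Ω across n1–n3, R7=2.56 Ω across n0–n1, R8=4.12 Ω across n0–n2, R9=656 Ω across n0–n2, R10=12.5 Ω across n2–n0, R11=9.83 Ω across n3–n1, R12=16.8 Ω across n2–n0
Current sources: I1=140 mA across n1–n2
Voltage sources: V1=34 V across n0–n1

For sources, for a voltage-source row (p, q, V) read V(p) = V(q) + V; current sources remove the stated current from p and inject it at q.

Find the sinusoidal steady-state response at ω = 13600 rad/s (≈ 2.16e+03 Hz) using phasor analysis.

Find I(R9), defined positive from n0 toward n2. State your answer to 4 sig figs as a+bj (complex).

0.002173+0.001001j A

Apply KCL at each of the 3 non-ground nodes and solve the resulting linear system.
Node n1: branches {C1, R1, L2, L3, C2, R6, C3, R7, I1, R11, L4, V1} → V_1 = -34.00+0.000j
Node n2: branches {R1, L3, R2, R3, R4, R5, C3, R8, I1, R9, R10, R12, L4} → V_2 = -1.426-0.6567j
Node n3: branches {L1, C1, R4, R6, R11} → V_3 = -34.18-0.4355j
Source currents: i(V1)=-14.56-16.09j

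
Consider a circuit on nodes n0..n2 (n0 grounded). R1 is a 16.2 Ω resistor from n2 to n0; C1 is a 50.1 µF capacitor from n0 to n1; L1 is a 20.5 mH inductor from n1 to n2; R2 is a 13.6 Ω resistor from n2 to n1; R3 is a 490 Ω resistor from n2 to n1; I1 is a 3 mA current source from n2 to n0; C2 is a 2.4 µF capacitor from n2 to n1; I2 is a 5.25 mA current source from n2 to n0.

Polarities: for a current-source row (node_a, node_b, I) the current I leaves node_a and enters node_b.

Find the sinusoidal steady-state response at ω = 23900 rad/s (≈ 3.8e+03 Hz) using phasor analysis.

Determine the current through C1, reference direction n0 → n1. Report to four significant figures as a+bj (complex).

0.004974+0.001431j A

MNA unknowns: 2 node voltages V₁..V_2
R1: Y=0.06173+0.000j on G[2,0]
C1: Y=0.000+1.197j on G[0,1]
L1: Y=0.000-0.002041j on G[1,2]
R2: Y=0.07353+0.000j on G[2,1]
R3: Y=0.002041+0.000j on G[2,1]
I1: z[2]−=0.003, z[0]+=0.003
C2: Y=0.000+0.05736j on G[2,1]
I2: z[2]−=0.00525, z[0]+=0.00525
solve → V1=-0.001195+0.004154j, V2=-0.05308+0.02319j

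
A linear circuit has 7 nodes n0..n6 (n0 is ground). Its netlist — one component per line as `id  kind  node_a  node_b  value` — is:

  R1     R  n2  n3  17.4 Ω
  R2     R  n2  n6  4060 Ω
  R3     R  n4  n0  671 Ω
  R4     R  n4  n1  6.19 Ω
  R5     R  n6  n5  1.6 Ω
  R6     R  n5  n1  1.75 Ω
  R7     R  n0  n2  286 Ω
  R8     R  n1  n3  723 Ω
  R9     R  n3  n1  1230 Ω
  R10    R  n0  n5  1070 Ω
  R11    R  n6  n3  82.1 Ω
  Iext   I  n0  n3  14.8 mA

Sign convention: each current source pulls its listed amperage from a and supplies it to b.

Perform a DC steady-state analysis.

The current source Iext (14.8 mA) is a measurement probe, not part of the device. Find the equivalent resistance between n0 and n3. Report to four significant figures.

Apply KCL at each of the 6 non-ground nodes and solve the resulting linear system.
Node n1: branches {R4, R6, R8, R9} → V_1 = 2.360
Node n2: branches {R1, R2, R7} → V_2 = 2.604
Node n3: branches {R1, R8, R9, R11, Iext} → V_3 = 2.763
Node n4: branches {R3, R4} → V_4 = 2.339
Node n5: branches {R5, R6, R10} → V_5 = 2.365
Node n6: branches {R2, R5, R11} → V_6 = 2.373

R_eq = 186.7 Ω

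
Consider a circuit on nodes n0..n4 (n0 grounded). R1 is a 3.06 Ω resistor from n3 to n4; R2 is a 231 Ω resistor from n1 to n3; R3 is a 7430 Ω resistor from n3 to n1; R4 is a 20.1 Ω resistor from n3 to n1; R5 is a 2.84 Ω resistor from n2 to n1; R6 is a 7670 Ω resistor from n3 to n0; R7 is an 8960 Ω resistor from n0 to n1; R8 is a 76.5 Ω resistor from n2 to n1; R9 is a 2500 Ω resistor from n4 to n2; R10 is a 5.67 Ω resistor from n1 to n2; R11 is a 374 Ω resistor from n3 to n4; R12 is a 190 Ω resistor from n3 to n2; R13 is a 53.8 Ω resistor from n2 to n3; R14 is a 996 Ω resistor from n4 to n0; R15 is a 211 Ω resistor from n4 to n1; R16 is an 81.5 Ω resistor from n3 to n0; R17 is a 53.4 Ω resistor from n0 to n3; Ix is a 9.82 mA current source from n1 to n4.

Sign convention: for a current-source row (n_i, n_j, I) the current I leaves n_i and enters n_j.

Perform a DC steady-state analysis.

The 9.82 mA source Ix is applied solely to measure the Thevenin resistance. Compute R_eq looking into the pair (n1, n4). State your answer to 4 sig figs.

R_eq = 14.78 Ω

Element admittances at DC:
  Y(R1) = 0.3268 S between n3,n4
  Y(R2) = 0.004329 S between n1,n3
  Y(R3) = 0.0001346 S between n3,n1
  Y(R4) = 0.04975 S between n3,n1
  Y(R5) = 0.3521 S between n2,n1
  Y(R6) = 0.0001304 S between n3,n0
  Y(R7) = 0.0001116 S between n0,n1
  Y(R8) = 0.01307 S between n2,n1
  Y(R9) = 0.0004000 S between n4,n2
  Y(R10) = 0.1764 S between n1,n2
  Y(R11) = 0.002674 S between n3,n4
  Y(R12) = 0.005263 S between n3,n2
  Y(R13) = 0.01859 S between n2,n3
  Y(R14) = 0.001004 S between n4,n0
  Y(R15) = 0.004739 S between n4,n1
  Y(R16) = 0.01227 S between n3,n0
  Y(R17) = 0.01873 S between n0,n3
  Ix: injects 0.00982 A into n4 (from n1)
Assemble and solve the 4×4 MNA system:
  V(n1)=-0.1181  V(n2)=-0.1130  V(n3)=-0.0004480  V(n4)=0.02702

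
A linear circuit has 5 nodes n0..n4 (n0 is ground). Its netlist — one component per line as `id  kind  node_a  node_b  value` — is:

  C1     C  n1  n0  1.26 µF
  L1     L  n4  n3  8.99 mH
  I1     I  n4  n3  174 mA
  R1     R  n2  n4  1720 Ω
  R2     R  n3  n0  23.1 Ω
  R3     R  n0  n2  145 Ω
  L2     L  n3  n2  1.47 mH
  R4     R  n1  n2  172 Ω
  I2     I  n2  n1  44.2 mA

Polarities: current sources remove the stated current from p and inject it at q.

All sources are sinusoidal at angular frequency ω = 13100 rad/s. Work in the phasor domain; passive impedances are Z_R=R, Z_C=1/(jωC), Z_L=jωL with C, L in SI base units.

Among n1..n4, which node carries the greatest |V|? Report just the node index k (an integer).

4

Element admittances at ω=13100 rad/s:
  Y(C1) = 0.000+0.01651j S between n1,n0
  Y(L1) = 0.000-0.008491j S between n4,n3
  I1: injects 0.174 A into n3 (from n4)
  Y(R1) = 0.0005814+0.000j S between n2,n4
  Y(R2) = 0.04329+0.000j S between n3,n0
  Y(R3) = 0.006897+0.000j S between n0,n2
  Y(L2) = 0.000-0.05193j S between n3,n2
  Y(R4) = 0.005814+0.000j S between n1,n2
  I2: injects 0.0442 A into n1 (from n2)
Assemble and solve the 4×4 MNA system:
  V(n1)=0.5421-2.308j  V(n2)=-0.5082-0.7687j  V(n3)=-0.7990-0.08426j  V(n4)=-2.148-20.46j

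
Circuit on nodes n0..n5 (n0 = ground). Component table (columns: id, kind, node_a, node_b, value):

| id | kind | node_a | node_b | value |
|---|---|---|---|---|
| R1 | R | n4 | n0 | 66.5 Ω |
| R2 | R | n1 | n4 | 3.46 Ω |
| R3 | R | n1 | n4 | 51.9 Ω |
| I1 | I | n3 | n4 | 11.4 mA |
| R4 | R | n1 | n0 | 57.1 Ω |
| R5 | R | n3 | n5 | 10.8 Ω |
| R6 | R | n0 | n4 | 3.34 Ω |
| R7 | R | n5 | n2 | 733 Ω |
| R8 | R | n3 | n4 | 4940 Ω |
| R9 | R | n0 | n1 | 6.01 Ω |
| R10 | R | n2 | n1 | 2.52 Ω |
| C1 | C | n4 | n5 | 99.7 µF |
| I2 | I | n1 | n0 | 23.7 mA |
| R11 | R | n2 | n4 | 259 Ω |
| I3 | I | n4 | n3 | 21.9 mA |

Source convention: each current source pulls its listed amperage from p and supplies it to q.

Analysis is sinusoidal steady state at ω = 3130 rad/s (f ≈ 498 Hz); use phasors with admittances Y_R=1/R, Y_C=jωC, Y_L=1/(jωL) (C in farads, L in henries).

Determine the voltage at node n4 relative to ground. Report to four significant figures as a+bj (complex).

-0.03471+3.867e-05j V

MNA unknowns: 5 node voltages V₁..V_5
R1: Y=0.01504+0.000j on G[4,0]
R2: Y=0.2890+0.000j on G[1,4]
R3: Y=0.01927+0.000j on G[1,4]
I1: z[3]−=0.0114, z[4]+=0.0114
R4: Y=0.01751+0.000j on G[1,0]
R5: Y=0.09259+0.000j on G[3,5]
R6: Y=0.2994+0.000j on G[0,4]
R7: Y=0.001364+0.000j on G[5,2]
R8: Y=0.0002024+0.000j on G[3,4]
R9: Y=0.1664+0.000j on G[0,1]
R10: Y=0.3968+0.000j on G[2,1]
C1: Y=0.000+0.3121j on G[4,5]
I2: z[1]−=0.0237, z[0]+=0.0237
R11: Y=0.003861+0.000j on G[2,4]
I3: z[4]−=0.0219, z[3]+=0.0219
solve → V1=-0.06953-6.612e-05j, V2=-0.06907-0.0001782j, V3=0.07861-0.03331j, V4=-0.03471+3.867e-05j, V5=-0.03454-0.03338j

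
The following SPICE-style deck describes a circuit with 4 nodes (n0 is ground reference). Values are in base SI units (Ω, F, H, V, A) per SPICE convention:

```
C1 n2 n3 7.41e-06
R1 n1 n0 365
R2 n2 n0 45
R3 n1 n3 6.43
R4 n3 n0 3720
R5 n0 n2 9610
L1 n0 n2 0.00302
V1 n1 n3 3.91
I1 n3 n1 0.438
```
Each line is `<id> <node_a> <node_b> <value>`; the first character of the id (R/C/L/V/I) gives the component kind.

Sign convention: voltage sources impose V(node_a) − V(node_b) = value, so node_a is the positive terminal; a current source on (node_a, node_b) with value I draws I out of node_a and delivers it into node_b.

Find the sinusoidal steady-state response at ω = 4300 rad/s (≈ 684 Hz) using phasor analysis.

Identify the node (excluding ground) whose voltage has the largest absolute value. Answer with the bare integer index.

Element admittances at ω=4300 rad/s:
  Y(C1) = 0.000+0.03186j S between n2,n3
  Y(R1) = 0.002740+0.000j S between n1,n0
  Y(R2) = 0.02222+0.000j S between n2,n0
  Y(R3) = 0.1555+0.000j S between n1,n3
  Y(R4) = 0.0002688+0.000j S between n3,n0
  Y(R5) = 0.0001041+0.000j S between n0,n2
  Y(L1) = 0.000-0.07701j S between n0,n2
  V1: constraint V(n1)−V(n3) = 3.91
  I1: injects 0.438 A into n1 (from n3)
Assemble and solve the 4×4 MNA system:
  V(n1)=3.861+0.2029j  V(n2)=-0.02938-0.1287j  V(n3)=-0.04854+0.2029j
  i(V1)=-0.1807-0.0005559j

1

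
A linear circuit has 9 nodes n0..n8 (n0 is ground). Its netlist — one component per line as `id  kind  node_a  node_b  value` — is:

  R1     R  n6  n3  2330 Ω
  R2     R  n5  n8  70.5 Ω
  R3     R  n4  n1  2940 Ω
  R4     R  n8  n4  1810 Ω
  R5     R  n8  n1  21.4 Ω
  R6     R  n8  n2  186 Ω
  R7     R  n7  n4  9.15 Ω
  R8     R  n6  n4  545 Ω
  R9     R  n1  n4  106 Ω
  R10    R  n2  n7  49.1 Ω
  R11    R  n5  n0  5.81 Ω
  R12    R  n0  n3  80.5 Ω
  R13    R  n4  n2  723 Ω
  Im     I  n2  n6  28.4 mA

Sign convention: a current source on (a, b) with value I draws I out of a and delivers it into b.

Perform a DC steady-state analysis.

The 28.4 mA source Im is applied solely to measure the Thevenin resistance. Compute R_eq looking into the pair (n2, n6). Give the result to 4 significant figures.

MNA unknowns: 8 node voltages V₁..V_8
R1: Y=0.0004292 on G[6,3]
R2: Y=0.01418 on G[5,8]
R3: Y=0.0003401 on G[4,1]
R4: Y=0.0005525 on G[8,4]
R5: Y=0.04673 on G[8,1]
R6: Y=0.005376 on G[8,2]
R7: Y=0.1093 on G[7,4]
R8: Y=0.001835 on G[6,4]
R9: Y=0.009434 on G[1,4]
R10: Y=0.02037 on G[2,7]
R11: Y=0.1721 on G[5,0]
R12: Y=0.01242 on G[0,3]
R13: Y=0.001383 on G[4,2]
Im: z[2]−=0.0284, z[6]+=0.0284
solve → V1=-0.3752, V2=-1.504, V3=0.4135, V4=-0.2949, V5=-0.02985, V6=12.38, V7=-0.4847, V8=-0.3920

R_eq = 489.0 Ω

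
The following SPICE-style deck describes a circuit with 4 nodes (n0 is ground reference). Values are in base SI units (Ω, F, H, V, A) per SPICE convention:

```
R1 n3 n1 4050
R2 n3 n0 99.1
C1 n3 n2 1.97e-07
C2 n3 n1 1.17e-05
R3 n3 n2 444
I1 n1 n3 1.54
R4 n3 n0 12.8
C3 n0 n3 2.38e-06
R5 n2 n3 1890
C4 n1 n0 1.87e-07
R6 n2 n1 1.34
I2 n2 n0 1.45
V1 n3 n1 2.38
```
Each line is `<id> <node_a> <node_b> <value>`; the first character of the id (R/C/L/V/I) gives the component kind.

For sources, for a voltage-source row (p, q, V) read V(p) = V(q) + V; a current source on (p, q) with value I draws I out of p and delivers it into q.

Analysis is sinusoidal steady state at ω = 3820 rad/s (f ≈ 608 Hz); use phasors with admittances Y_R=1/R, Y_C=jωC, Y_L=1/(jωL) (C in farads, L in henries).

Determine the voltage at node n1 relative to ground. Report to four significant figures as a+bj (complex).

Element admittances at ω=3820 rad/s:
  Y(R1) = 0.0002469+0.000j S between n3,n1
  Y(R2) = 0.01009+0.000j S between n3,n0
  Y(C1) = 0.000+0.0007525j S between n3,n2
  Y(C2) = 0.000+0.04469j S between n3,n1
  Y(R3) = 0.002252+0.000j S between n3,n2
  I1: injects 1.54 A into n3 (from n1)
  Y(R4) = 0.07812+0.000j S between n3,n0
  Y(C3) = 0.000+0.009092j S between n0,n3
  Y(R5) = 0.0005291+0.000j S between n2,n3
  Y(C4) = 0.000+0.0007143j S between n1,n0
  Y(R6) = 0.7463+0.000j S between n2,n1
  I2: injects 1.45 A into n0 (from n2)
  V1: constraint V(n3)−V(n1) = 2.38
Assemble and solve the 4×4 MNA system:
  V(n1)=-18.61+1.824j  V(n2)=-20.54+1.828j  V(n3)=-16.23+1.824j
  i(V1)=2.976-0.1229j

-18.61+1.824j V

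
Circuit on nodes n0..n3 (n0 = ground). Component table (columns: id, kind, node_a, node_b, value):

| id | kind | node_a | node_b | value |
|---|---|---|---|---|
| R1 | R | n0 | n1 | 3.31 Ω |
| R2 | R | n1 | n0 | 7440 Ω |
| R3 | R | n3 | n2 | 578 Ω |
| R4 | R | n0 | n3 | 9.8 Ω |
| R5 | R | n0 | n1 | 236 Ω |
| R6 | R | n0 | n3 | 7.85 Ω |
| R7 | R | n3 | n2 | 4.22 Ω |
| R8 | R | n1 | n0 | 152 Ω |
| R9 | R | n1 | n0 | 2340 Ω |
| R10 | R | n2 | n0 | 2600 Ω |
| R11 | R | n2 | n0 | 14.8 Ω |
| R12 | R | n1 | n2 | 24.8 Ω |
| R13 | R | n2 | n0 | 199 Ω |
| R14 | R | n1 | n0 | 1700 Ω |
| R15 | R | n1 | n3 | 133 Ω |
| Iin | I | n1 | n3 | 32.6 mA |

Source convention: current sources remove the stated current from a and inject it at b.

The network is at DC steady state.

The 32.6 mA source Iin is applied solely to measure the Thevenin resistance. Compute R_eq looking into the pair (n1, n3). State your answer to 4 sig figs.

R_eq = 5.423 Ω

MNA unknowns: 3 node voltages V₁..V_3
R1: Y=0.3021 on G[0,1]
R2: Y=0.0001344 on G[1,0]
R3: Y=0.001730 on G[3,2]
R4: Y=0.1020 on G[0,3]
R5: Y=0.004237 on G[0,1]
R6: Y=0.1274 on G[0,3]
R7: Y=0.2370 on G[3,2]
R8: Y=0.006579 on G[1,0]
R9: Y=0.0004274 on G[1,0]
R10: Y=0.0003846 on G[2,0]
R11: Y=0.06757 on G[2,0]
R12: Y=0.04032 on G[1,2]
R13: Y=0.005025 on G[2,0]
R14: Y=0.0005882 on G[1,0]
R15: Y=0.007519 on G[1,3]
Iin: z[1]−=0.0326, z[3]+=0.0326
solve → V1=-0.08199, V2=0.05488, V3=0.09479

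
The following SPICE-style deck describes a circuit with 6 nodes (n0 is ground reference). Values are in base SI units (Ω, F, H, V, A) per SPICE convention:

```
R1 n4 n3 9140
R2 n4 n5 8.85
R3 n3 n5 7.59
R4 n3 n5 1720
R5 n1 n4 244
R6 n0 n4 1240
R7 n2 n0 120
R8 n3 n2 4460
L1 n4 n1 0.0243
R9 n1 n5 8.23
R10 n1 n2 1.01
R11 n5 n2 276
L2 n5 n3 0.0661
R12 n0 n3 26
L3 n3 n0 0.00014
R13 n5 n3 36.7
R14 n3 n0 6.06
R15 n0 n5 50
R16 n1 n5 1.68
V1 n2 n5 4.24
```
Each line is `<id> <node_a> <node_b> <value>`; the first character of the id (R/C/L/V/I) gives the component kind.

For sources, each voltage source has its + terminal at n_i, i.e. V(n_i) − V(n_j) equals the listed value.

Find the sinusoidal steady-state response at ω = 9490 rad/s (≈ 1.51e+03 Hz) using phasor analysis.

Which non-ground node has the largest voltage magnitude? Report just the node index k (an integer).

Apply KCL at each of the 5 non-ground nodes and solve the resulting linear system.
Node n1: branches {R5, L1, R9, R10, R16} → V_1 = 2.252-0.02605j
Node n2: branches {R7, R8, R10, R11, V1} → V_2 = 4.038-0.03183j
Node n3: branches {R1, R3, R4, R8, L2, R12, L3, R13, R14} → V_3 = -0.01112-0.03622j
Node n4: branches {R1, R2, R5, R6, L1} → V_4 = -0.1116-0.1183j
Node n5: branches {R2, R3, R4, R9, R11, L2, R13, R15, R16, V1} → V_5 = -0.2018-0.03183j
Source currents: i(V1)=-1.819+0.005990j

2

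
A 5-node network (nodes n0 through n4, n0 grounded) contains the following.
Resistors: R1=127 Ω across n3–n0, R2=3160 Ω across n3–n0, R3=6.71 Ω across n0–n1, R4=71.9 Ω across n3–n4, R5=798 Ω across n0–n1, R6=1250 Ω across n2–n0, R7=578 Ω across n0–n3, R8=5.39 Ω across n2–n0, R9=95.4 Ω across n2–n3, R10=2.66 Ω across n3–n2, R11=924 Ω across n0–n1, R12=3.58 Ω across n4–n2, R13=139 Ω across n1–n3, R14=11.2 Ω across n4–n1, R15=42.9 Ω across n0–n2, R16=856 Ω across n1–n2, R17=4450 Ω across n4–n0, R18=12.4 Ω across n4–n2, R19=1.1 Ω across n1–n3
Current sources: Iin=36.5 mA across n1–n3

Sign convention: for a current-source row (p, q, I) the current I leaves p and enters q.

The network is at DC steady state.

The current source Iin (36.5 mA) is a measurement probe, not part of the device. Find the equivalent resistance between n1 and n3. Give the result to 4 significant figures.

Element admittances at DC:
  Y(R1) = 0.007874 S between n3,n0
  Y(R2) = 0.0003165 S between n3,n0
  Y(R3) = 0.1490 S between n0,n1
  Y(R4) = 0.01391 S between n3,n4
  Y(R5) = 0.001253 S between n0,n1
  Y(R6) = 0.0008000 S between n2,n0
  Y(R7) = 0.001730 S between n0,n3
  Y(R8) = 0.1855 S between n2,n0
  Y(R9) = 0.01048 S between n2,n3
  Y(R10) = 0.3759 S between n3,n2
  Y(R11) = 0.001082 S between n0,n1
  Y(R12) = 0.2793 S between n4,n2
  Y(R13) = 0.007194 S between n1,n3
  Y(R14) = 0.08929 S between n4,n1
  Y(R15) = 0.02331 S between n0,n2
  Y(R16) = 0.001168 S between n1,n2
  Y(R17) = 0.0002247 S between n4,n0
  Y(R18) = 0.08065 S between n4,n2
  Y(R19) = 0.9091 S between n1,n3
  Iin: injects 0.0365 A into n3 (from n1)
Assemble and solve the 4×4 MNA system:
  V(n1)=-0.01530  V(n2)=0.01010  V(n3)=0.01994  V(n4)=0.005496

R_eq = 0.9657 Ω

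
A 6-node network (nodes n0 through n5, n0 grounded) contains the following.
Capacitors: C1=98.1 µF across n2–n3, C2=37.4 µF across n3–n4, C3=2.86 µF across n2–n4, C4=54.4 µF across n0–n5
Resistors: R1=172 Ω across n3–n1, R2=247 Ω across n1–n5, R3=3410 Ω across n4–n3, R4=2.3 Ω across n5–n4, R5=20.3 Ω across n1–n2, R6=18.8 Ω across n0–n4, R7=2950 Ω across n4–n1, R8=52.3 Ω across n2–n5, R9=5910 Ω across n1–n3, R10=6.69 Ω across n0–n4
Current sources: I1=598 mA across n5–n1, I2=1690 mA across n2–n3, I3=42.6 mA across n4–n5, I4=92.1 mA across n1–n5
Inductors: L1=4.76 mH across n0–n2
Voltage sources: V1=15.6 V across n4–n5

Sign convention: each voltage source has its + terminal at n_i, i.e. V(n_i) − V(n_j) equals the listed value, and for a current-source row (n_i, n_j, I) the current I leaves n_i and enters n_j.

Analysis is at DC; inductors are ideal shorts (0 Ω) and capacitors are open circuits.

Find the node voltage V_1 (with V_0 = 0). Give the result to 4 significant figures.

Apply KCL at each of the 5 non-ground nodes and solve the resulting linear system.
Node n1: branches {R1, R2, I1, R5, R7, R9, I4} → V_1 = 38.13
Node n2: branches {C1, L1, I2, R5, C3, R8} → V_2 = 0.000
Node n3: branches {C1, R1, R3, I2, C2, R9} → V_3 = 305.6
Node n4: branches {R3, R4, C2, C3, R6, R7, I3, R10, V1} → V_4 = 0.4965
Node n5: branches {R2, I1, R4, C4, I3, R8, I4, V1} → V_5 = -15.10
Source currents: i(L1)=0.1006, i(V1)=-6.824

38.13 V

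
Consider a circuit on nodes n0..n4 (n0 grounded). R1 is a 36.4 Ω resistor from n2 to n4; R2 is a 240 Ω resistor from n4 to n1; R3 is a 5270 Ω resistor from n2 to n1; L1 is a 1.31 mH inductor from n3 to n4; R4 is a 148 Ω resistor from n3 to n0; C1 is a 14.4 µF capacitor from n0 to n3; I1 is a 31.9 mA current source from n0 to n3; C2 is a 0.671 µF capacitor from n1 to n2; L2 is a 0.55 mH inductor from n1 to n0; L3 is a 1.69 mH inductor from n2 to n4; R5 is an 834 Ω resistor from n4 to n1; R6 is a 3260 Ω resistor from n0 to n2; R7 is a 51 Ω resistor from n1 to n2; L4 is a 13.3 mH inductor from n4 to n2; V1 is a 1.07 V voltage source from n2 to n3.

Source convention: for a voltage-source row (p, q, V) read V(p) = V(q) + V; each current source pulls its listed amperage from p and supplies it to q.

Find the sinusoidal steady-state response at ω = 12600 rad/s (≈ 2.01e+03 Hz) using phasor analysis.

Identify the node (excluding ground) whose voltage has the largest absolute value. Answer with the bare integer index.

2

Element admittances at ω=12600 rad/s:
  Y(R1) = 0.02747+0.000j S between n2,n4
  Y(R2) = 0.004167+0.000j S between n4,n1
  Y(R3) = 0.0001898+0.000j S between n2,n1
  Y(L1) = 0.000-0.06058j S between n3,n4
  Y(R4) = 0.006757+0.000j S between n3,n0
  Y(C1) = 0.000+0.1814j S between n0,n3
  I1: injects 0.0319 A into n3 (from n0)
  Y(C2) = 0.000+0.008455j S between n1,n2
  Y(L2) = 0.000-0.1443j S between n1,n0
  Y(L3) = 0.000-0.04696j S between n2,n4
  Y(R5) = 0.001199+0.000j S between n4,n1
  Y(R6) = 0.0003067+0.000j S between n0,n2
  Y(R7) = 0.01961+0.000j S between n1,n2
  Y(L4) = 0.000-0.005967j S between n4,n2
  V1: constraint V(n2)−V(n3) = 1.07
Assemble and solve the 5×5 MNA system:
  V(n1)=-0.03023+0.1798j  V(n2)=1.047-0.03186j  V(n3)=-0.02280-0.03186j  V(n4)=0.4974+0.07626j
  i(V1)=-0.03282+0.02716j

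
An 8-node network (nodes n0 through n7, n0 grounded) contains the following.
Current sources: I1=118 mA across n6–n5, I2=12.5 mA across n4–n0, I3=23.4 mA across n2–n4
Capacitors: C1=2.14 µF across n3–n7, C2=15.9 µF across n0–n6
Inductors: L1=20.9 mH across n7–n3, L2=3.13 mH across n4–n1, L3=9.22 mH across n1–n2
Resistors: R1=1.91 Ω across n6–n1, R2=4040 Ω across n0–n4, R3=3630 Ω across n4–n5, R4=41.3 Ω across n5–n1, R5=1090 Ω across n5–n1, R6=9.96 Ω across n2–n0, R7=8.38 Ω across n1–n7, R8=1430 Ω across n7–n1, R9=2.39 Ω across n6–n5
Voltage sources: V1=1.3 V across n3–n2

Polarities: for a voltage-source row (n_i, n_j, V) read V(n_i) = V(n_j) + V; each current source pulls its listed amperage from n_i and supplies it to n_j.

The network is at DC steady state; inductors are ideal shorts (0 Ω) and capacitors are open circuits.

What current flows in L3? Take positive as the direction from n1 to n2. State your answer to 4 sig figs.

MNA unknowns: 7 node voltages V₁..V_7 plus 4 source currents (L1, L2, L3, V1)
I1: z[6]−=0.118, z[5]+=0.118
C1: Y=0.000 on G[3,7]
L1: row V7−V3=0, i_L1 at 7,3
I2: z[4]−=0.0125, z[0]+=0.0125
R1: Y=0.5236 on G[6,1]
R2: Y=0.0002475 on G[0,4]
R3: Y=0.0002755 on G[4,5]
R4: Y=0.02421 on G[5,1]
R5: Y=0.0009174 on G[5,1]
R6: Y=0.1004 on G[2,0]
L2: row V4−V1=0, i_L2 at 4,1
L3: row V1−V2=0, i_L3 at 1,2
R7: Y=0.1193 on G[1,7]
R8: Y=0.0006993 on G[7,1]
I3: z[2]−=0.0234, z[4]+=0.0234
R9: Y=0.4184 on G[6,5]
C2: Y=0.000 on G[0,6]
V1: row V3−V2=1.3, i_V1 at 3,2
solve → V1=-0.1242, V2=-0.1242, V3=1.176, V4=-0.1242, V5=0.1301, V6=-0.1365, V7=1.176
aux → i_L1=-0.1560, i_L2=0.01100, i_L3=0.1670, i_V1=-0.1560

0.1670 A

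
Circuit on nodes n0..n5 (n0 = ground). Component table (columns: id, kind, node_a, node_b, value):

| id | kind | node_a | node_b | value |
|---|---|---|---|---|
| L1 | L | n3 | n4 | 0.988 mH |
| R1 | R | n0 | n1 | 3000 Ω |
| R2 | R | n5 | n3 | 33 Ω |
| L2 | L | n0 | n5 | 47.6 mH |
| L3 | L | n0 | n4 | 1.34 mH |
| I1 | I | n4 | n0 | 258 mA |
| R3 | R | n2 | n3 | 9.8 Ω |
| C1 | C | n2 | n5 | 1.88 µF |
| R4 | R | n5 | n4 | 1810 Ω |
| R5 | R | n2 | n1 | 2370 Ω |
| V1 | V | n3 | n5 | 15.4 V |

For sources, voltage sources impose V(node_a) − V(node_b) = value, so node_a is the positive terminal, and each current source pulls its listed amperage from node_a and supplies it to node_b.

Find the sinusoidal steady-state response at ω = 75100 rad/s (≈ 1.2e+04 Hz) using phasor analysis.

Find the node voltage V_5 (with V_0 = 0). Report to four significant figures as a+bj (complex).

-15.60-23.83j V

Apply KCL at each of the 5 non-ground nodes and solve the resulting linear system.
Node n1: branches {R1, R5} → V_1 = -5.744-17.39j
Node n2: branches {R3, C1, R5} → V_2 = -10.28-31.13j
Node n3: branches {L1, R2, R3, V1} → V_3 = -0.1986-23.83j
Node n4: branches {L1, L3, I1, R4} → V_4 = -0.1443-25.10j
Node n5: branches {R2, L2, C1, R4, V1} → V_5 = -15.60-23.83j
Source currents: i(V1)=-1.513-0.7457j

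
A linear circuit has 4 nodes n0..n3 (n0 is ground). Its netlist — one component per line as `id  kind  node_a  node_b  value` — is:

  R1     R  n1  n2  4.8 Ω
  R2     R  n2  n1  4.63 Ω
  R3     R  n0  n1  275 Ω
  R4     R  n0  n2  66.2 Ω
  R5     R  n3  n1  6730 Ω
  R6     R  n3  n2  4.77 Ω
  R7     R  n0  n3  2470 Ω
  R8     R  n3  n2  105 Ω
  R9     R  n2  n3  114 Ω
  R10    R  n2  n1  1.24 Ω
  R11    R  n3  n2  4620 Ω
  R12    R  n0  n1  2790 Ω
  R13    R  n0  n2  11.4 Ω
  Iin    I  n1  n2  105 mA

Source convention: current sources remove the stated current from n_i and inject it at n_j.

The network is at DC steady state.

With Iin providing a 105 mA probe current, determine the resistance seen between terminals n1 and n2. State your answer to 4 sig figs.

R_eq = 0.8099 Ω

MNA unknowns: 3 node voltages V₁..V_3
R1: Y=0.2083 on G[1,2]
R2: Y=0.2160 on G[2,1]
R3: Y=0.003636 on G[0,1]
R4: Y=0.01511 on G[0,2]
R5: Y=0.0001486 on G[3,1]
R6: Y=0.2096 on G[3,2]
R7: Y=0.0004049 on G[0,3]
R8: Y=0.009524 on G[3,2]
R9: Y=0.008772 on G[2,3]
R10: Y=0.8065 on G[2,1]
R11: Y=0.0002165 on G[3,2]
R12: Y=0.0003584 on G[0,1]
R13: Y=0.08772 on G[0,2]
Iin: z[1]−=0.105, z[2]+=0.105
solve → V1=-0.08187, V2=0.003168, V3=0.003108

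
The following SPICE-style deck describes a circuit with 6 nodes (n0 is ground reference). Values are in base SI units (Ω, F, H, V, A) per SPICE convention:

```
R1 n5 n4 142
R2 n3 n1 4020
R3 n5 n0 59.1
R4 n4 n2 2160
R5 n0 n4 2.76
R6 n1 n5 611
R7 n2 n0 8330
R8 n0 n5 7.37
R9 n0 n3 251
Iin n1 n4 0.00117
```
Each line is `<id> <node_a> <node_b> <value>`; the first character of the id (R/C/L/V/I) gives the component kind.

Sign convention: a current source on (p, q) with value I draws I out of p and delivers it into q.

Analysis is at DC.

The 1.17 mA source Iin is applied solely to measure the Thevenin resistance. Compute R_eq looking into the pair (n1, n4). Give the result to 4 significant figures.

Element admittances at DC:
  Y(R1) = 0.007042 S between n5,n4
  Y(R2) = 0.0002488 S between n3,n1
  Y(R3) = 0.01692 S between n5,n0
  Y(R4) = 0.0004630 S between n4,n2
  Y(R5) = 0.3623 S between n0,n4
  Y(R6) = 0.001637 S between n1,n5
  Y(R7) = 0.0001200 S between n2,n0
  Y(R8) = 0.1357 S between n0,n5
  Y(R9) = 0.003984 S between n0,n3
  Iin: injects 0.00117 A into n4 (from n1)
Assemble and solve the 5×5 MNA system:
  V(n1)=-0.6309  V(n2)=0.002420  V(n3)=-0.03708  V(n4)=0.003047  V(n5)=-0.006269

R_eq = 541.8 Ω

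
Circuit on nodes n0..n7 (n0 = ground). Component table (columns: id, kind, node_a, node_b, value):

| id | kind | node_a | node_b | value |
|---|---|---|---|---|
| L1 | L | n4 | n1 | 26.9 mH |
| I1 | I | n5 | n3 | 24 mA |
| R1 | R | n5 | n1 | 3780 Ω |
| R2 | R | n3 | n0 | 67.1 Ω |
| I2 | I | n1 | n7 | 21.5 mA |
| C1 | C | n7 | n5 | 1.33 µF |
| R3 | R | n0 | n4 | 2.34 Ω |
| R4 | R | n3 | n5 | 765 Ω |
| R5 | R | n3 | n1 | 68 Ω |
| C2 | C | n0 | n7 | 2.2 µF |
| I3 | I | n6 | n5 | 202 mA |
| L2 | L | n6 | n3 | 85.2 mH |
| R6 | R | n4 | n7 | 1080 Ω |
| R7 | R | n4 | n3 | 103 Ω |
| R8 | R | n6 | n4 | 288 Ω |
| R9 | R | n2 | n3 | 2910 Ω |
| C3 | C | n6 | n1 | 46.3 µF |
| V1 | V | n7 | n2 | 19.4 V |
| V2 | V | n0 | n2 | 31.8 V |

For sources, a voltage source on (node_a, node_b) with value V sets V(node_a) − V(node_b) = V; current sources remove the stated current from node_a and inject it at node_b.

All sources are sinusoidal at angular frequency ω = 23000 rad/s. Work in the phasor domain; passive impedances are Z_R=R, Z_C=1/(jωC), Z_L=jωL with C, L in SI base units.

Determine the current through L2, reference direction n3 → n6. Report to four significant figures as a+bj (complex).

0.0007843-0.005508j A

Element admittances at ω=23000 rad/s:
  Y(L1) = 0.000-0.001616j S between n4,n1
  I1: injects 0.024 A into n3 (from n5)
  Y(R1) = 0.0002646+0.000j S between n5,n1
  Y(R2) = 0.01490+0.000j S between n3,n0
  I2: injects 0.0215 A into n7 (from n1)
  Y(C1) = 0.000+0.03059j S between n7,n5
  Y(R3) = 0.4274+0.000j S between n0,n4
  Y(R4) = 0.001307+0.000j S between n3,n5
  Y(R5) = 0.01471+0.000j S between n3,n1
  Y(C2) = 0.000+0.05060j S between n0,n7
  I3: injects 0.202 A into n5 (from n6)
  Y(L2) = 0.000-0.0005103j S between n6,n3
  Y(R6) = 0.0009259+0.000j S between n4,n7
  Y(R7) = 0.009709+0.000j S between n4,n3
  Y(R8) = 0.003472+0.000j S between n6,n4
  Y(R9) = 0.0003436+0.000j S between n2,n3
  Y(C3) = 0.000+1.065j S between n6,n1
  V1: constraint V(n7)−V(n2) = 19.4
  V2: constraint V(n0)−V(n2) = 31.8
Assemble and solve the 9×9 MNA system:
  V(n1)=-17.09-2.690j  V(n2)=-31.80+0.000j  V(n3)=-6.297-1.019j  V(n4)=-0.3088+0.01893j  V(n5)=-12.16-6.027j  V(n6)=-17.09-2.556j  V(n7)=-12.40+0.000j
  i(V1)=0.2171+0.6349j  i(V2)=-0.2258-0.6345j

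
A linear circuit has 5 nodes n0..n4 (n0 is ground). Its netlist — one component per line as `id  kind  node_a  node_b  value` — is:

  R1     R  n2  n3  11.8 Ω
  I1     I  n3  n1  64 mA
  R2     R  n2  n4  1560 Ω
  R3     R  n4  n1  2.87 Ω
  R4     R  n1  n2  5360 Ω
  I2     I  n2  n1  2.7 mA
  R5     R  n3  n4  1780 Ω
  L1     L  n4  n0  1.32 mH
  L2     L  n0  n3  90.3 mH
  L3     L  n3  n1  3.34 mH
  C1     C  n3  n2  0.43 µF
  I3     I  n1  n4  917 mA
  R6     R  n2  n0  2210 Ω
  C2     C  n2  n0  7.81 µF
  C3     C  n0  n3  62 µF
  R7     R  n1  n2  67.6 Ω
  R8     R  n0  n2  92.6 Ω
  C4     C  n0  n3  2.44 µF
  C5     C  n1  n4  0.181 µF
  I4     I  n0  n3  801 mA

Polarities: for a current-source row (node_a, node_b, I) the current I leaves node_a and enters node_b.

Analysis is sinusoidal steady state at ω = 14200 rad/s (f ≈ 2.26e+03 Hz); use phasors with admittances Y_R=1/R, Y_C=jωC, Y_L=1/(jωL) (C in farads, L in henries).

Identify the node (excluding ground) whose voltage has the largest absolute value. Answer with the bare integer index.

Apply KCL at each of the 4 non-ground nodes and solve the resulting linear system.
Node n1: branches {I1, R3, R4, I2, L3, I3, R7, C5} → V_1 = -1.533+0.8120j
Node n2: branches {R1, R2, R4, I2, C1, R6, C2, R7, R8} → V_2 = -0.2971-0.1792j
Node n3: branches {R1, I1, R5, L2, L3, C1, C3, C4, I4} → V_3 = 0.09384-0.8035j
Node n4: branches {R2, R3, R5, L1, I3, C5} → V_4 = 0.9529+0.9347j

1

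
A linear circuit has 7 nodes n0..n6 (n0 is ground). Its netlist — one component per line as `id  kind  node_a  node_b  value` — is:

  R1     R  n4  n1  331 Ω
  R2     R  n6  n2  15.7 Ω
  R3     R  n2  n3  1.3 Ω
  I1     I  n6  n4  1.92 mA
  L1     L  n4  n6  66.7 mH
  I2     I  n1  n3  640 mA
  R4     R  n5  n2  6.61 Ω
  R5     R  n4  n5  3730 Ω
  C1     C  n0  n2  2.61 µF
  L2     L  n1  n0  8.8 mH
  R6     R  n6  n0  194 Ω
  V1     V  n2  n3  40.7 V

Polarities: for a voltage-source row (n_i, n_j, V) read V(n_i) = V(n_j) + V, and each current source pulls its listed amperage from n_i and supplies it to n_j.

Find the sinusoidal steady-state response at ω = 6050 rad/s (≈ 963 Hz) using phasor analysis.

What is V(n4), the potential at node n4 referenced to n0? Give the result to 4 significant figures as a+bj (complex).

MNA unknowns: 6 node voltages V₁..V_6 plus 1 source current (V1)
R1: Y=0.003021+0.000j on G[4,1]
R2: Y=0.06369+0.000j on G[6,2]
R3: Y=0.7692+0.000j on G[2,3]
I1: z[6]−=0.00192, z[4]+=0.00192
L1: Y=0.000-0.002478j on G[4,6]
I2: z[1]−=0.64, z[3]+=0.64
R4: Y=0.1513+0.000j on G[5,2]
R5: Y=0.0002681+0.000j on G[4,5]
C1: Y=0.000+0.01579j on G[0,2]
L2: Y=0.000-0.01878j on G[1,0]
R6: Y=0.005155+0.000j on G[6,0]
V1: row V2−V3=40.7, i_V1 at 2,3
solve → V1=0.6749-33.32j, V2=11.67-36.17j, V3=-29.03-36.17j, V4=5.350-37.52j, V5=11.65-36.17j, V6=10.61-33.27j
aux → i_V1=-31.95+0.000j

5.350-37.52j V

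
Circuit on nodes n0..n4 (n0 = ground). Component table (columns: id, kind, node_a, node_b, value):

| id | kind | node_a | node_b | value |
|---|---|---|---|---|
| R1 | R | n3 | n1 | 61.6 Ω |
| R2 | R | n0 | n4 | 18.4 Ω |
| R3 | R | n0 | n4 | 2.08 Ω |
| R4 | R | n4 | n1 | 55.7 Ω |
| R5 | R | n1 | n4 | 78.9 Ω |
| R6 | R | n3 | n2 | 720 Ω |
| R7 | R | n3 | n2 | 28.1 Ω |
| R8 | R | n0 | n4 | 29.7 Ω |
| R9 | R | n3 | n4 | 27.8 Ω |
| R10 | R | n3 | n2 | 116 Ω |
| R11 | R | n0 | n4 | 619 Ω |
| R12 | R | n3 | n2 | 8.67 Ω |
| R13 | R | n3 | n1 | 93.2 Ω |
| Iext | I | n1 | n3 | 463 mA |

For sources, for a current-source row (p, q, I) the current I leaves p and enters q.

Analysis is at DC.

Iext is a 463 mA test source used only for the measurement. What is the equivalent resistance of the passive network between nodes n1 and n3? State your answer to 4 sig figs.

Element admittances at DC:
  Y(R1) = 0.01623 S between n3,n1
  Y(R2) = 0.05435 S between n0,n4
  Y(R3) = 0.4808 S between n0,n4
  Y(R4) = 0.01795 S between n4,n1
  Y(R5) = 0.01267 S between n1,n4
  Y(R6) = 0.001389 S between n3,n2
  Y(R7) = 0.03559 S between n3,n2
  Y(R8) = 0.03367 S between n0,n4
  Y(R9) = 0.03597 S between n3,n4
  Y(R10) = 0.008621 S between n3,n2
  Y(R11) = 0.001616 S between n0,n4
  Y(R12) = 0.1153 S between n3,n2
  Y(R13) = 0.01073 S between n3,n1
  Iext: injects 0.463 A into n3 (from n1)
Assemble and solve the 4×4 MNA system:
  V(n1)=-5.748  V(n2)=4.894  V(n3)=4.894  V(n4)=0.000

R_eq = 22.99 Ω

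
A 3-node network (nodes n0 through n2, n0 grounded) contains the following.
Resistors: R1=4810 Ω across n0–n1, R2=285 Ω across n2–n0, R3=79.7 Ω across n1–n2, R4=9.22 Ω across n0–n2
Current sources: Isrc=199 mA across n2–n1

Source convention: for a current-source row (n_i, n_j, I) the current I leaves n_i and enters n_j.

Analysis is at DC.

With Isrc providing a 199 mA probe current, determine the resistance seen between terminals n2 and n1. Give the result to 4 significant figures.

R_eq = 78.40 Ω

MNA unknowns: 2 node voltages V₁..V_2
R1: Y=0.0002079 on G[0,1]
R2: Y=0.003509 on G[2,0]
R3: Y=0.01255 on G[1,2]
R4: Y=0.1085 on G[0,2]
Isrc: z[2]−=0.199, z[1]+=0.199
solve → V1=15.57, V2=-0.02892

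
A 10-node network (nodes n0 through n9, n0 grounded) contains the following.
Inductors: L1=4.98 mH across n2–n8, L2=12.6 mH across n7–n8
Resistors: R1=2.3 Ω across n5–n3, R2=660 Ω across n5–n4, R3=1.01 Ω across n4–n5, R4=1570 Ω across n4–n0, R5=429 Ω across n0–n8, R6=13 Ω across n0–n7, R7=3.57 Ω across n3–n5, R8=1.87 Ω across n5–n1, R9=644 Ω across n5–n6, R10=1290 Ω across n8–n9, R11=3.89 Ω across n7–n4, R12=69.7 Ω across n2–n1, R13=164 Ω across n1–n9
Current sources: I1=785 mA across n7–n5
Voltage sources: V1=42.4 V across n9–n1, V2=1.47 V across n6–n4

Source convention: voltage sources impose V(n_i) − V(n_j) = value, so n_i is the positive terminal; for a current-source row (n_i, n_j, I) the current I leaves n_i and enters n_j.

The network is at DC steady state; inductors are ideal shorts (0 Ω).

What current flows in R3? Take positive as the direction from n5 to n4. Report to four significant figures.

0.7026 A

MNA unknowns: 9 node voltages V₁..V_9 plus 4 source currents (L1, L2, V1, V2)
L1: row V2−V8=0, i_L1 at 2,8
R1: Y=0.4348 on G[5,3]
I1: z[7]−=0.785, z[5]+=0.785
R2: Y=0.001515 on G[5,4]
R3: Y=0.9901 on G[4,5]
L2: row V7−V8=0, i_L2 at 7,8
R4: Y=0.0006369 on G[4,0]
R5: Y=0.002331 on G[0,8]
R6: Y=0.07692 on G[0,7]
R7: Y=0.2801 on G[3,5]
R8: Y=0.5348 on G[5,1]
R9: Y=0.001553 on G[5,6]
R10: Y=0.0007752 on G[8,9]
R11: Y=0.2571 on G[7,4]
R12: Y=0.01435 on G[2,1]
R13: Y=0.006098 on G[1,9]
V1: row V9−V1=42.4, i_V1 at 9,1
V2: row V6−V4=1.47, i_V2 at 6,4
solve → V1=3.260, V2=-0.02173, V3=3.414, V4=2.704, V5=3.414, V6=4.174, V7=-0.02173, V8=-0.02173, V9=45.66
aux → i_L1=0.04708, i_L2=-0.08254, i_V1=-0.2939, i_V2=-0.001181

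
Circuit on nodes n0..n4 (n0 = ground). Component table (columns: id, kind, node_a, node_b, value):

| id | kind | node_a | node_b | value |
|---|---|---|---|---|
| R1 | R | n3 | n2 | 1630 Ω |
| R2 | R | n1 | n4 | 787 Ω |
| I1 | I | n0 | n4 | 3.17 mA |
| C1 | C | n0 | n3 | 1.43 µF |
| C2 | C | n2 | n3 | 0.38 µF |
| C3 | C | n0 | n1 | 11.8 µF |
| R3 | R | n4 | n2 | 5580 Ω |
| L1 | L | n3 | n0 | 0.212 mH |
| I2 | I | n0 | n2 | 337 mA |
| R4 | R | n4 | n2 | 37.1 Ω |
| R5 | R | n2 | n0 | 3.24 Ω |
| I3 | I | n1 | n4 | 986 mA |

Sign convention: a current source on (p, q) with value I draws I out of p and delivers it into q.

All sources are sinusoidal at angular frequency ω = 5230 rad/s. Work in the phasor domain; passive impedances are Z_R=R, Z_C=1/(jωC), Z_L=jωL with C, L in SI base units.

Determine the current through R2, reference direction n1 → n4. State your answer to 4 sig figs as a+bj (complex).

MNA unknowns: 4 node voltages V₁..V_4
R1: Y=0.0006135+0.000j on G[3,2]
R2: Y=0.001271+0.000j on G[1,4]
I1: z[0]−=0.00317, z[4]+=0.00317
C1: Y=0.000+0.007479j on G[0,3]
C2: Y=0.000+0.001987j on G[2,3]
C3: Y=0.000+0.06171j on G[0,1]
R3: Y=0.0001792+0.000j on G[4,2]
L1: Y=0.000-0.9019j on G[3,0]
I2: z[0]−=0.337, z[2]+=0.337
R4: Y=0.02695+0.000j on G[4,2]
R5: Y=0.3086+0.000j on G[2,0]
I3: z[1]−=0.986, z[4]+=0.986
solve → V1=-0.2978+15.17j, V2=4.128+0.03284j, V3=-0.009213+0.002771j, V4=38.75+0.7101j

-0.04962+0.01838j A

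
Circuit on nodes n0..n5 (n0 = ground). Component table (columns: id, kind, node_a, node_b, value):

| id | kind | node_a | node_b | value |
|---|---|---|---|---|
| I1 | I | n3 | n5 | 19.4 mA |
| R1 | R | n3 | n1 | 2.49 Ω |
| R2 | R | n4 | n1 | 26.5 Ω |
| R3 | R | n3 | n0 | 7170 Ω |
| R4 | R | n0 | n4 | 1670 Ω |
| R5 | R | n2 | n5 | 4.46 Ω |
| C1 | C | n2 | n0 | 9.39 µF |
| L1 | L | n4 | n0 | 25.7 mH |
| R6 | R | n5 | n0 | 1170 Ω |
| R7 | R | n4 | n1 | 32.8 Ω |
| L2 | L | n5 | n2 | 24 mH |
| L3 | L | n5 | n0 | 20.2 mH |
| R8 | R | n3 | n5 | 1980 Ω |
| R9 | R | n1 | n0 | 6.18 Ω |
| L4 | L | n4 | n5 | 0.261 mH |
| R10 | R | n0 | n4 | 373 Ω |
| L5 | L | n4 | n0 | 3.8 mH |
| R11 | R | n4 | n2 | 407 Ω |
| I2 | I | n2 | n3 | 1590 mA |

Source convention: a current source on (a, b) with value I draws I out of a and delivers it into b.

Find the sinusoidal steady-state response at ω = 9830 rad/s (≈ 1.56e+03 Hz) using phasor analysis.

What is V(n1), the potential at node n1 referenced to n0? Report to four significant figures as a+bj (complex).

MNA unknowns: 5 node voltages V₁..V_5
I1: z[3]−=0.0194, z[5]+=0.0194
R1: Y=0.4016+0.000j on G[3,1]
R2: Y=0.03774+0.000j on G[4,1]
R3: Y=0.0001395+0.000j on G[3,0]
R4: Y=0.0005988+0.000j on G[0,4]
R5: Y=0.2242+0.000j on G[2,5]
C1: Y=0.000+0.09230j on G[2,0]
L1: Y=0.000-0.003958j on G[4,0]
R6: Y=0.0008547+0.000j on G[5,0]
R7: Y=0.03049+0.000j on G[4,1]
L2: Y=0.000-0.004239j on G[5,2]
L3: Y=0.000-0.005036j on G[5,0]
R8: Y=0.0005051+0.000j on G[3,5]
R9: Y=0.1618+0.000j on G[1,0]
L4: Y=0.000-0.3898j on G[4,5]
R10: Y=0.002681+0.000j on G[0,4]
L5: Y=0.000-0.02677j on G[4,0]
R11: Y=0.002457+0.000j on G[4,2]
I2: z[2]−=1.59, z[3]+=1.59
solve → V1=5.366+3.281j, V2=-8.197+13.41j, V3=9.254+3.288j, V4=-4.790+11.02j, V5=-6.600+10.09j

5.366+3.281j V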